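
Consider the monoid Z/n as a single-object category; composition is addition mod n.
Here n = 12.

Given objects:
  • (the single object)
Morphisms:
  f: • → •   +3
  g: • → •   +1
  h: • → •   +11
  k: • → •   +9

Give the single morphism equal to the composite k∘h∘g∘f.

  0 +3≡3 +1≡4 +11≡3 +9≡0  (mod 12)
⟦path⟧: +0

Answer: +0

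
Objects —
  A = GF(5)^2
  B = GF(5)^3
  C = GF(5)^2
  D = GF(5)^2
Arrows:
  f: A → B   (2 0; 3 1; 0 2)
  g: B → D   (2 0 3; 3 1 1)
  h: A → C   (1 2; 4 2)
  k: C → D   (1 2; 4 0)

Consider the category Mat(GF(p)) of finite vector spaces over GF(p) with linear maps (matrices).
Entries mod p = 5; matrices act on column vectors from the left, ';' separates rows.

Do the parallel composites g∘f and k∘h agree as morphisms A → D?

Along f;g (path 1):
  e0=[1,0] f→[2,3,0] g→[4,4]
  e1=[0,1] f→[0,1,2] g→[1,3]
  composite₁ = (4 1; 4 3)
Along h;k (path 2):
  e0=[1,0] h→[1,4] k→[4,4]
  e1=[0,1] h→[2,2] k→[1,3]
  composite₂ = (4 1; 4 3)
Equal? equal; square commutes

Answer: COMMUTES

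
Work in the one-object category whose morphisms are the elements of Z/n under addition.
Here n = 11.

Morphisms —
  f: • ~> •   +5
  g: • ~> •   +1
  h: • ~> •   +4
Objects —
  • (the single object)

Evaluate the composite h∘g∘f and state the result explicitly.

  0 +5≡5 +1≡6 +4≡10  (mod 11)
result: +10

Answer: +10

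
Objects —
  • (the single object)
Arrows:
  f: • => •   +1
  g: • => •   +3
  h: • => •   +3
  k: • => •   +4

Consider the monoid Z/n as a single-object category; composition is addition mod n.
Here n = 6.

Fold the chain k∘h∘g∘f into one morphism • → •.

  0 +1≡1 +3≡4 +3≡1 +4≡5  (mod 6)
result: +5

Answer: +5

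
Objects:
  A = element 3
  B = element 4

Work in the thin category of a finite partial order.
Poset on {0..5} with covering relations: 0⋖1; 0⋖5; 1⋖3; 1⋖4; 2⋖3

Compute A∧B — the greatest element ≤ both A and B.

Answer: A∧B = 1

Trace:
Lower bounds of A=3 and B=4: {0,1}
  0 ⊑ 1
  1 ⊑ 1
glb = 1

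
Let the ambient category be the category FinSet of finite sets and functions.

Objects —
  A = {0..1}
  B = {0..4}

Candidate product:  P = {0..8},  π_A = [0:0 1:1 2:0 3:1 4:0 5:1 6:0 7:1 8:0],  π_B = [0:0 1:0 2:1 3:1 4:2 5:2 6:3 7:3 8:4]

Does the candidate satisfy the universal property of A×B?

Answer: NOT A VALID PRODUCT — |P|=9 ≠ |A|·|B|=10

Trace:
|A|·|B| = 2·5 = 10;  |P| = 9
  → cardinalities differ; no bijection possible.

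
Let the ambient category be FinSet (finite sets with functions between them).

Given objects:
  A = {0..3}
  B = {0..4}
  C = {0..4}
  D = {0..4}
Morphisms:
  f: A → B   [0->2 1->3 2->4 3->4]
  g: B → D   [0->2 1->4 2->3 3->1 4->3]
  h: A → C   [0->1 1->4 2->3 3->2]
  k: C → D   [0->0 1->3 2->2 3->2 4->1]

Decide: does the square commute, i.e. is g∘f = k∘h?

Path 1 = f;g:
  0 f→2 g→3
  1 f→3 g→1
  2 f→4 g→3
  3 f→4 g→3
  composite₁ = [0->3 1->1 2->3 3->3]
Path 2 = h;k:
  0 h→1 k→3
  1 h→4 k→1
  2 h→3 k→2
  3 h→2 k→2
  composite₂ = [0->3 1->1 2->2 3->2]
Equal? distinct morphisms ✗

Answer: DOES NOT COMMUTE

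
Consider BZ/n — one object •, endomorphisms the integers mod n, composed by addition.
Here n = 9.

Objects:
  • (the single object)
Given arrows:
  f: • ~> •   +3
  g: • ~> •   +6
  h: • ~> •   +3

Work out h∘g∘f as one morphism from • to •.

Answer: +3

Work:
  0 +3≡3 +6≡0 +3≡3  (mod 9)
result: +3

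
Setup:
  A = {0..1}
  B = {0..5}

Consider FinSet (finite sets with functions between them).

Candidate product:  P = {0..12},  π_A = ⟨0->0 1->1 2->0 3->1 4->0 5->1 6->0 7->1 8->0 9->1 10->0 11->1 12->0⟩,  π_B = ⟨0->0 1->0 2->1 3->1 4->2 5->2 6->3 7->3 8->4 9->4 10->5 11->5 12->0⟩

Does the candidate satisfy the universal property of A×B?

|A|·|B| = 2·6 = 12;  |P| = 13
  → cardinalities differ; no bijection possible.

Answer: NOT A VALID PRODUCT — |P|=13 ≠ |A|·|B|=12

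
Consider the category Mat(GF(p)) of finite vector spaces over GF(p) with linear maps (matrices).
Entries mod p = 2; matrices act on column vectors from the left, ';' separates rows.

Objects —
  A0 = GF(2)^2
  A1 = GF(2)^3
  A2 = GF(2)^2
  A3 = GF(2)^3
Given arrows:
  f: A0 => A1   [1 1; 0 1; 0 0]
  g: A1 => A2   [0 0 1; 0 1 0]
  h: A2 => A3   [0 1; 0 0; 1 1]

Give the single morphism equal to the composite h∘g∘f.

  e0=[1,0] f=>[1,0,0] g=>[0,0] h=>[0,0,0]
  e1=[0,1] f=>[1,1,0] g=>[0,1] h=>[1,0,1]
result: [0 1; 0 0; 0 1]

Answer: [0 1; 0 0; 0 1]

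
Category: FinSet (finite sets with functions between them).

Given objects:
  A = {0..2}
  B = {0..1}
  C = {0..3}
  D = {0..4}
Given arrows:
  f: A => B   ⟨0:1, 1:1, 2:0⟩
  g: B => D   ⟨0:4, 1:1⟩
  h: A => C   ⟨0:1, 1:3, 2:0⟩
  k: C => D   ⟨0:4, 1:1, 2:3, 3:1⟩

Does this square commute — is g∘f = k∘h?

Answer: COMMUTES

Derivation:
Path 1 = f;g:
  0 f=>1 g=>1
  1 f=>1 g=>1
  2 f=>0 g=>4
  result₁ = ⟨0:1, 1:1, 2:4⟩
Path 2 = h;k:
  0 h=>1 k=>1
  1 h=>3 k=>1
  2 h=>0 k=>4
  result₂ = ⟨0:1, 1:1, 2:4⟩
Equal? YES — commutes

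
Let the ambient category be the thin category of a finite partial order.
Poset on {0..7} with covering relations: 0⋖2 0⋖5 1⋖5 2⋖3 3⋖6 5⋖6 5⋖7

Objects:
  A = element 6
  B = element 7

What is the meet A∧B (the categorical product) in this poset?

{x : x≤A ∧ x≤B} = {0,1,5}  (A=6, B=7)
  0 ≤ 5
  1 ≤ 5
  5 ≤ 5
glb = 5

Answer: A∧B = 5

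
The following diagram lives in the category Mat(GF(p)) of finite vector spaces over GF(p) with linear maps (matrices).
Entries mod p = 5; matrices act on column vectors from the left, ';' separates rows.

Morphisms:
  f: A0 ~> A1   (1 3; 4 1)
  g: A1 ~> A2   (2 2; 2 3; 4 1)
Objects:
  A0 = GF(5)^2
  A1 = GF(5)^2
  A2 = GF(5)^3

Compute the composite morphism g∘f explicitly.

  e0=⟨1,0⟩ f~>⟨1,4⟩ g~>⟨0,4,3⟩
  e1=⟨0,1⟩ f~>⟨3,1⟩ g~>⟨3,4,3⟩
composite: (0 3; 4 4; 3 3)

Answer: (0 3; 4 4; 3 3)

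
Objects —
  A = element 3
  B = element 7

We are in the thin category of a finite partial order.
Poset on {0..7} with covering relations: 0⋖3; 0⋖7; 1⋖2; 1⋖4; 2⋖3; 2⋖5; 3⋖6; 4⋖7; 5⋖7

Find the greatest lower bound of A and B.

Answer: NO MEET EXISTS

Trace:
{x : x≤A ∧ x≤B} = {0,1,2}  (A=3, B=7)
  maximal lower bounds 0 and 2 are incomparable: neither 0≤2 nor 2≤0
→ no greatest lower bound exists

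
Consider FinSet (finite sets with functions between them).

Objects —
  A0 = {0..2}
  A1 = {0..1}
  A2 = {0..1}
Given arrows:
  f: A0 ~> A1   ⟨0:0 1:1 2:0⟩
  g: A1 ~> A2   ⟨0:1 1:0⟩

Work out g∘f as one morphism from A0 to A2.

  0 f~>0 g~>1
  1 f~>1 g~>0
  2 f~>0 g~>1
result: ⟨0:1 1:0 2:1⟩

Answer: ⟨0:1 1:0 2:1⟩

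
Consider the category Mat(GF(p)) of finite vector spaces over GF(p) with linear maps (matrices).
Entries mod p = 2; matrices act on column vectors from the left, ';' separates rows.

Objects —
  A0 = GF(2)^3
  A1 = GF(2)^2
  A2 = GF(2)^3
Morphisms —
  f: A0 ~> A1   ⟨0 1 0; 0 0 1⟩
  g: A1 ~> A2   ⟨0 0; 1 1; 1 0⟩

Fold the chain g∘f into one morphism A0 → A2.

  e0=[1,0,0] f~>[0,0] g~>[0,0,0]
  e1=[0,1,0] f~>[1,0] g~>[0,1,1]
  e2=[0,0,1] f~>[0,1] g~>[0,1,0]
⟦path⟧: ⟨0 0 0; 0 1 1; 0 1 0⟩

Answer: ⟨0 0 0; 0 1 1; 0 1 0⟩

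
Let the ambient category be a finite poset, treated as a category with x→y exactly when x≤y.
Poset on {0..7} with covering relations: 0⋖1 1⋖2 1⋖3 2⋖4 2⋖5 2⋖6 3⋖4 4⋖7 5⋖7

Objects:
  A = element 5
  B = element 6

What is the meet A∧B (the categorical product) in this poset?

Lower bounds of A=5 and B=6: {0,1,2}
  0 ≤ 2
  1 ≤ 2
  2 ≤ 2
glb = 2

Answer: A∧B = 2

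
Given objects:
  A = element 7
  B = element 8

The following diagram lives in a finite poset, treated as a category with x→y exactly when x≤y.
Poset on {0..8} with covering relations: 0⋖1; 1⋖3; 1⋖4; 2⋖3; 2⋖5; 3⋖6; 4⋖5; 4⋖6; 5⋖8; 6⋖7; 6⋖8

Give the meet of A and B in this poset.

Common predecessors of 7,8: {0,1,2,3,4,6}
  0 ≤ 6
  1 ≤ 6
  2 ≤ 6
  3 ≤ 6
  4 ≤ 6
  6 ≤ 6
glb = 6

Answer: A∧B = 6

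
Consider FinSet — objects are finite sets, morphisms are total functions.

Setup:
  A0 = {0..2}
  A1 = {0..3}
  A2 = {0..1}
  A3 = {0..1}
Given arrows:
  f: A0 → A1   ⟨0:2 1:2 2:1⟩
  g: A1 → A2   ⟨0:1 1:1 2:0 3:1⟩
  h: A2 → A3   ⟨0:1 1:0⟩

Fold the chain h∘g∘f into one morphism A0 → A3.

  0 f→2 g→0 h→1
  1 f→2 g→0 h→1
  2 f→1 g→1 h→0
composite: ⟨0:1 1:1 2:0⟩

Answer: ⟨0:1 1:1 2:0⟩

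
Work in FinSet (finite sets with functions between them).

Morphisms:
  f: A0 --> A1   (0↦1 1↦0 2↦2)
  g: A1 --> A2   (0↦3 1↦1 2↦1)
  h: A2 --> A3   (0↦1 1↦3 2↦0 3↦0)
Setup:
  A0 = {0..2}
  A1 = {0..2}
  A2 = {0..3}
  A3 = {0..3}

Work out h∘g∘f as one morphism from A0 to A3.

Answer: (0↦3 1↦0 2↦3)

Work:
  0 f-->1 g-->1 h-->3
  1 f-->0 g-->3 h-->0
  2 f-->2 g-->1 h-->3
result: (0↦3 1↦0 2↦3)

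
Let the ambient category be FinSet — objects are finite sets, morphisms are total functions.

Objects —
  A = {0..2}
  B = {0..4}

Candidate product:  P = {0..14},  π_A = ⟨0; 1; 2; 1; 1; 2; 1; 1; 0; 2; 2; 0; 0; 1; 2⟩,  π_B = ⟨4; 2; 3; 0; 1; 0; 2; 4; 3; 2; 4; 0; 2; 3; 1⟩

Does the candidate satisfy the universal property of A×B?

|A|·|B| = 3·5 = 15;  |P| = 15
Check the pairing map k ↦ (π_A(k), π_B(k)):
  0 ↦ (0,4)
  1 ↦ (1,2)
  2 ↦ (2,3)
  3 ↦ (1,0)
  4 ↦ (1,1)
  5 ↦ (2,0)
  6 ↦ (1,2)  ✗ repeats pair of k=1
  7 ↦ (1,4)
  8 ↦ (0,3)
  9 ↦ (2,2)
  10 ↦ (2,4)
  11 ↦ (0,0)
  12 ↦ (0,2)
  13 ↦ (1,3)
  14 ↦ (2,1)
distinct pairs in image: 14 / 15 needed
  → (1,2) hit at k=1 and k=6

Answer: NOT A VALID PRODUCT — duplicate pair at indices 1,6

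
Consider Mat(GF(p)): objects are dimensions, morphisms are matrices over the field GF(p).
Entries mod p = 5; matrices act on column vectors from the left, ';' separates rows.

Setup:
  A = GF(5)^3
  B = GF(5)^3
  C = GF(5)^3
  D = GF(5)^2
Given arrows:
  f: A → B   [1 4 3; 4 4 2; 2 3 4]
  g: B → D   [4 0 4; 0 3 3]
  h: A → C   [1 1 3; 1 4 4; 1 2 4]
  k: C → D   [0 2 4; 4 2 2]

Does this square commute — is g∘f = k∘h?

1) trace f;g:
  e0=(1,0,0) f→(1,4,2) g→(2,3)
  e1=(0,1,0) f→(4,4,3) g→(3,1)
  e2=(0,0,1) f→(3,2,4) g→(3,3)
  result₁ = [2 3 3; 3 1 3]
2) trace h;k:
  e0=(1,0,0) h→(1,1,1) k→(1,3)
  e1=(0,1,0) h→(1,4,2) k→(1,1)
  e2=(0,0,1) h→(3,4,4) k→(4,3)
  result₂ = [1 1 4; 3 1 3]
Equal? differ; not commutative

Answer: DOES NOT COMMUTE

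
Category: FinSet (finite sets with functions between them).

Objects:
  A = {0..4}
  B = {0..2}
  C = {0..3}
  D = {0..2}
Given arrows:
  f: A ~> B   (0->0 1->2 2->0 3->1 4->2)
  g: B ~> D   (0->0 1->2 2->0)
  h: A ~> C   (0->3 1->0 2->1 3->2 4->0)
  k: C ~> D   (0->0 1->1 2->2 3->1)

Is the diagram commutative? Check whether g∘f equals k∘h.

Along f;g (path 1):
  0 f~>0 g~>0
  1 f~>2 g~>0
  2 f~>0 g~>0
  3 f~>1 g~>2
  4 f~>2 g~>0
  ⟦path⟧₁ = (0->0 1->0 2->0 3->2 4->0)
Along h;k (path 2):
  0 h~>3 k~>1
  1 h~>0 k~>0
  2 h~>1 k~>1
  3 h~>2 k~>2
  4 h~>0 k~>0
  ⟦path⟧₂ = (0->1 1->0 2->1 3->2 4->0)
Equal? differ; not commutative

Answer: DOES NOT COMMUTE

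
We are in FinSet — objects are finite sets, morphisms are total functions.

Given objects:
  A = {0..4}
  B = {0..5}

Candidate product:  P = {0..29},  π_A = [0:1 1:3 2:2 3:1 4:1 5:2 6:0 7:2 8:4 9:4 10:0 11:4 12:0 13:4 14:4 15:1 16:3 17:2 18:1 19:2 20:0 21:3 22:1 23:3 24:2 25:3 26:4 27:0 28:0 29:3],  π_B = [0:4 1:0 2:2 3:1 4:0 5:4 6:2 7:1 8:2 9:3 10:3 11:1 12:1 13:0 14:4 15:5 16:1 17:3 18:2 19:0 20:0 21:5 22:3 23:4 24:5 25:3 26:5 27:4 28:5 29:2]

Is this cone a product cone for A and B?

Answer: VALID PRODUCT

Derivation:
|A|·|B| = 5·6 = 30;  |P| = 30
Check the pairing map k ↦ (π_A(k), π_B(k)):
  0 : (1,4)
  1 : (3,0)
  2 : (2,2)
  3 : (1,1)
  4 : (1,0)
  5 : (2,4)
  6 : (0,2)
  7 : (2,1)
  8 : (4,2)
  9 : (4,3)
  10 : (0,3)
  11 : (4,1)
  12 : (0,1)
  13 : (4,0)
  14 : (4,4)
  15 : (1,5)
  16 : (3,1)
  17 : (2,3)
  18 : (1,2)
  19 : (2,0)
  20 : (0,0)
  21 : (3,5)
  22 : (1,3)
  23 : (3,4)
  24 : (2,5)
  25 : (3,3)
  26 : (4,5)
  27 : (0,4)
  28 : (0,5)
  29 : (3,2)
distinct pairs in image: 30 / 30 needed
  → bijection onto A×B; projections well-typed.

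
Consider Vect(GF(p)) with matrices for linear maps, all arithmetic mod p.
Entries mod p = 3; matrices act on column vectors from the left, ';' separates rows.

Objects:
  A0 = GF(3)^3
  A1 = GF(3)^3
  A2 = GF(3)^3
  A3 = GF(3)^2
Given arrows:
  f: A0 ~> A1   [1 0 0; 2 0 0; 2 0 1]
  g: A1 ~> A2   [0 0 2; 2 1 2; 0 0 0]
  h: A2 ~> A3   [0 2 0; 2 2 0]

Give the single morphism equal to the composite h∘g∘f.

Answer: [1 0 1; 0 0 2]

Trace:
  e0=(1,0,0) f~>(1,2,2) g~>(1,2,0) h~>(1,0)
  e1=(0,1,0) f~>(0,0,0) g~>(0,0,0) h~>(0,0)
  e2=(0,0,1) f~>(0,0,1) g~>(2,2,0) h~>(1,2)
composite: [1 0 1; 0 0 2]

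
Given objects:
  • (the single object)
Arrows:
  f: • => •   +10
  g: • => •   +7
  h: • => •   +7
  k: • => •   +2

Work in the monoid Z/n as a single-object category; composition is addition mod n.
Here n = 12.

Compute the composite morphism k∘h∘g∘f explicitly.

Answer: +2

Derivation:
  0 +10≡10 +7≡5 +7≡0 +2≡2  (mod 12)
composite: +2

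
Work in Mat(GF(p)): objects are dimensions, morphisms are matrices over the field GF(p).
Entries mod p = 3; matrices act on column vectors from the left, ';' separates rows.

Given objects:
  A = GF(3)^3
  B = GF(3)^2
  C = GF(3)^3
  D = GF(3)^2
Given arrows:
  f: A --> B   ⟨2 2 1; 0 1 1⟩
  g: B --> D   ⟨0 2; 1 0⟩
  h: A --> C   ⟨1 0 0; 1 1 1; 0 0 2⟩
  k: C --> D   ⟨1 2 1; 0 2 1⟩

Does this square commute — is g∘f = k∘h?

Answer: DOES NOT COMMUTE

Work:
Along f;g (path 1):
  e0=(1,0,0) f-->(2,0) g-->(0,2)
  e1=(0,1,0) f-->(2,1) g-->(2,2)
  e2=(0,0,1) f-->(1,1) g-->(2,1)
  composite₁ = ⟨0 2 2; 2 2 1⟩
Along h;k (path 2):
  e0=(1,0,0) h-->(1,1,0) k-->(0,2)
  e1=(0,1,0) h-->(0,1,0) k-->(2,2)
  e2=(0,0,1) h-->(0,1,2) k-->(1,1)
  composite₂ = ⟨0 2 1; 2 2 1⟩
Equal? distinct morphisms ✗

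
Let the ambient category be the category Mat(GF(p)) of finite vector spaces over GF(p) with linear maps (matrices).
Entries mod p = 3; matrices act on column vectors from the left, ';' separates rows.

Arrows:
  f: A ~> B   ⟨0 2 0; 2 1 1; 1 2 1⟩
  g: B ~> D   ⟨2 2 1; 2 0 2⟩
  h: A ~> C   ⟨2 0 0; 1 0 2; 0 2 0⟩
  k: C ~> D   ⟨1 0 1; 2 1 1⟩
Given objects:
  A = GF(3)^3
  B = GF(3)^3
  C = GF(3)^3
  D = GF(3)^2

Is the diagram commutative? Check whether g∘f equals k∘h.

Answer: COMMUTES

Derivation:
Along f;g (path 1):
  e0=[1,0,0] f~>[0,2,1] g~>[2,2]
  e1=[0,1,0] f~>[2,1,2] g~>[2,2]
  e2=[0,0,1] f~>[0,1,1] g~>[0,2]
  composite₁ = ⟨2 2 0; 2 2 2⟩
Along h;k (path 2):
  e0=[1,0,0] h~>[2,1,0] k~>[2,2]
  e1=[0,1,0] h~>[0,0,2] k~>[2,2]
  e2=[0,0,1] h~>[0,2,0] k~>[0,2]
  composite₂ = ⟨2 2 0; 2 2 2⟩
Equal? equal; square commutes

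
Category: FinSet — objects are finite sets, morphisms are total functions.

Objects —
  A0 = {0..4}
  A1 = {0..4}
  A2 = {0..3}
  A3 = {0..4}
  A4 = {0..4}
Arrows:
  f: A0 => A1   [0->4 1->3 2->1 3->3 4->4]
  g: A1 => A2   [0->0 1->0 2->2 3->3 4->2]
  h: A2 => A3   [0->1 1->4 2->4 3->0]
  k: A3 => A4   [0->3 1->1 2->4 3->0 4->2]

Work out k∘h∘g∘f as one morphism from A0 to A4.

  0 f=>4 g=>2 h=>4 k=>2
  1 f=>3 g=>3 h=>0 k=>3
  2 f=>1 g=>0 h=>1 k=>1
  3 f=>3 g=>3 h=>0 k=>3
  4 f=>4 g=>2 h=>4 k=>2
result: [0->2 1->3 2->1 3->3 4->2]

Answer: [0->2 1->3 2->1 3->3 4->2]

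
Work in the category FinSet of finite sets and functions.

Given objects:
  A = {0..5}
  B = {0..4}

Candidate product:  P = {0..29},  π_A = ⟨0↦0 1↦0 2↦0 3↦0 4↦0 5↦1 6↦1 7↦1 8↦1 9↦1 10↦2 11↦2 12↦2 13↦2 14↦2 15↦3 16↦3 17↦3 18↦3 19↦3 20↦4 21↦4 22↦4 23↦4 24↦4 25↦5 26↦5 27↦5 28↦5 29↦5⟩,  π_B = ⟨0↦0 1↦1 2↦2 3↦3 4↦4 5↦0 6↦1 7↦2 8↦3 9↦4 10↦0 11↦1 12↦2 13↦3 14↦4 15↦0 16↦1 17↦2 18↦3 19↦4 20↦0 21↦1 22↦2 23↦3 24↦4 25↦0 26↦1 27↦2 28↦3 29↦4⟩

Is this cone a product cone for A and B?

|A|·|B| = 6·5 = 30;  |P| = 30
Check the pairing map k ↦ (π_A(k), π_B(k)):
  0 ↦ (0,0)
  1 ↦ (0,1)
  2 ↦ (0,2)
  3 ↦ (0,3)
  4 ↦ (0,4)
  5 ↦ (1,0)
  6 ↦ (1,1)
  7 ↦ (1,2)
  8 ↦ (1,3)
  9 ↦ (1,4)
  10 ↦ (2,0)
  11 ↦ (2,1)
  12 ↦ (2,2)
  13 ↦ (2,3)
  14 ↦ (2,4)
  15 ↦ (3,0)
  16 ↦ (3,1)
  17 ↦ (3,2)
  18 ↦ (3,3)
  19 ↦ (3,4)
  20 ↦ (4,0)
  21 ↦ (4,1)
  22 ↦ (4,2)
  23 ↦ (4,3)
  24 ↦ (4,4)
  25 ↦ (5,0)
  26 ↦ (5,1)
  27 ↦ (5,2)
  28 ↦ (5,3)
  29 ↦ (5,4)
distinct pairs in image: 30 / 30 needed
  → bijection onto A×B; projections well-typed.

Answer: VALID PRODUCT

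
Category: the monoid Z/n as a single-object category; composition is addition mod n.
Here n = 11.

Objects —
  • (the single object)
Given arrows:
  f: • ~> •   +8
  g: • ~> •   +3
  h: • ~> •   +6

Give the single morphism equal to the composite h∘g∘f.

Answer: +6

Trace:
  0 +8≡8 +3≡0 +6≡6  (mod 11)
result: +6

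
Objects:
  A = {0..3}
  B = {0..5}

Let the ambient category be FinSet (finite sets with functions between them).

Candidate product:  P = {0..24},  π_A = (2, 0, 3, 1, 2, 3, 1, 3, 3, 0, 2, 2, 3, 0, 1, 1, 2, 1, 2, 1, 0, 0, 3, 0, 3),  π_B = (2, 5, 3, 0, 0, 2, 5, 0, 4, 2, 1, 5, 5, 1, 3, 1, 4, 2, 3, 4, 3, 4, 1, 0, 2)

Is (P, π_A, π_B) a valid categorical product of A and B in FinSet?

Answer: NOT A VALID PRODUCT — |P|=25 ≠ |A|·|B|=24

Trace:
|A|·|B| = 4·6 = 24;  |P| = 25
  → cardinalities differ; no bijection possible.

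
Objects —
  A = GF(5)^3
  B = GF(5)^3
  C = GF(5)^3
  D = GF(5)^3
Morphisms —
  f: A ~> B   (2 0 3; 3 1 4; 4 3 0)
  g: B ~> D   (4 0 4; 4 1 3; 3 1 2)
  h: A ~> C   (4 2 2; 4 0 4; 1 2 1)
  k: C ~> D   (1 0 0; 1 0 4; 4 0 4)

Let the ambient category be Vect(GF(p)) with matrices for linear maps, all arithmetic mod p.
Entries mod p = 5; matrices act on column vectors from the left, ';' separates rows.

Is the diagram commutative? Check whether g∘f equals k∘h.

Answer: DOES NOT COMMUTE

Trace:
1) trace f;g:
  e0=[1,0,0] f~>[2,3,4] g~>[4,3,2]
  e1=[0,1,0] f~>[0,1,3] g~>[2,0,2]
  e2=[0,0,1] f~>[3,4,0] g~>[2,1,3]
  result₁ = (4 2 2; 3 0 1; 2 2 3)
2) trace h;k:
  e0=[1,0,0] h~>[4,4,1] k~>[4,3,0]
  e1=[0,1,0] h~>[2,0,2] k~>[2,0,1]
  e2=[0,0,1] h~>[2,4,1] k~>[2,1,2]
  result₂ = (4 2 2; 3 0 1; 0 1 2)
Equal? distinct morphisms ✗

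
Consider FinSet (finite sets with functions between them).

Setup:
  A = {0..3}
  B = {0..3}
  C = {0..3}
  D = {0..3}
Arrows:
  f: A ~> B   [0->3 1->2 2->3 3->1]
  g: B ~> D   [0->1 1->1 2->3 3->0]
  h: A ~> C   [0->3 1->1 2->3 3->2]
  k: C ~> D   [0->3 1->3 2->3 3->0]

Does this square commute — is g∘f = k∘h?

1) trace f;g:
  0 f~>3 g~>0
  1 f~>2 g~>3
  2 f~>3 g~>0
  3 f~>1 g~>1
  ⟦path⟧₁ = [0->0 1->3 2->0 3->1]
2) trace h;k:
  0 h~>3 k~>0
  1 h~>1 k~>3
  2 h~>3 k~>0
  3 h~>2 k~>3
  ⟦path⟧₂ = [0->0 1->3 2->0 3->3]
Equal? differ; not commutative

Answer: DOES NOT COMMUTE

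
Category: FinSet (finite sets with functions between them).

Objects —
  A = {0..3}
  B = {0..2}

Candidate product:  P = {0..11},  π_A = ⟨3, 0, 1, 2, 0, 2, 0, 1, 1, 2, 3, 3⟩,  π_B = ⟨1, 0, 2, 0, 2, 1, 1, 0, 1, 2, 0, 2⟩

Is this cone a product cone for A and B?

|A|·|B| = 4·3 = 12;  |P| = 12
Check the pairing map k ↦ (π_A(k), π_B(k)):
  0 -> (3,1)
  1 -> (0,0)
  2 -> (1,2)
  3 -> (2,0)
  4 -> (0,2)
  5 -> (2,1)
  6 -> (0,1)
  7 -> (1,0)
  8 -> (1,1)
  9 -> (2,2)
  10 -> (3,0)
  11 -> (3,2)
distinct pairs in image: 12 / 12 needed
  → bijection onto A×B; projections well-typed.

Answer: VALID PRODUCT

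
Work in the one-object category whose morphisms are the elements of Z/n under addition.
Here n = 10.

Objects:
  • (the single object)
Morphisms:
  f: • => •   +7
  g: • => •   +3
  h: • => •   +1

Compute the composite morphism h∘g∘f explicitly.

  0 +7≡7 +3≡0 +1≡1  (mod 10)
⟦path⟧: +1

Answer: +1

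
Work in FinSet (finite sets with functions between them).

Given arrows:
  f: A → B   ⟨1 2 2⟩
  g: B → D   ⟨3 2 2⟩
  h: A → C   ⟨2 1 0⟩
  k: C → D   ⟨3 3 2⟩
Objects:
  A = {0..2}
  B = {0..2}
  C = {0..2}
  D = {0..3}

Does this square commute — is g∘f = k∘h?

Answer: DOES NOT COMMUTE

Trace:
1) trace f;g:
  0 f→1 g→2
  1 f→2 g→2
  2 f→2 g→2
  ⟦path⟧₁ = ⟨2 2 2⟩
2) trace h;k:
  0 h→2 k→2
  1 h→1 k→3
  2 h→0 k→3
  ⟦path⟧₂ = ⟨2 3 3⟩
Equal? NO — does not commute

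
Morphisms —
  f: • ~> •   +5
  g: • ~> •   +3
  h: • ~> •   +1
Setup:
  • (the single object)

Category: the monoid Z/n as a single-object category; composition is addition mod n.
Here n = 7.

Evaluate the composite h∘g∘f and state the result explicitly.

  0 +5≡5 +3≡1 +1≡2  (mod 7)
composite: +2

Answer: +2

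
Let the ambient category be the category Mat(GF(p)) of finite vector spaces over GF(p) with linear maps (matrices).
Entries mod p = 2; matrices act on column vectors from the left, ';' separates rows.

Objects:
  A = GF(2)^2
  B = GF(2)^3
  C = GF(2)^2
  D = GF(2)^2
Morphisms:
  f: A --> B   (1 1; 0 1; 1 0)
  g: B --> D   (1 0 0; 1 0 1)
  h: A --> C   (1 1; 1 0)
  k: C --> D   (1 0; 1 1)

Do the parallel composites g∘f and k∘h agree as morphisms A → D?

1) trace f;g:
  e0=[1,0] f-->[1,0,1] g-->[1,0]
  e1=[0,1] f-->[1,1,0] g-->[1,1]
  result₁ = (1 1; 0 1)
2) trace h;k:
  e0=[1,0] h-->[1,1] k-->[1,0]
  e1=[0,1] h-->[1,0] k-->[1,1]
  result₂ = (1 1; 0 1)
Equal? YES — commutes

Answer: COMMUTES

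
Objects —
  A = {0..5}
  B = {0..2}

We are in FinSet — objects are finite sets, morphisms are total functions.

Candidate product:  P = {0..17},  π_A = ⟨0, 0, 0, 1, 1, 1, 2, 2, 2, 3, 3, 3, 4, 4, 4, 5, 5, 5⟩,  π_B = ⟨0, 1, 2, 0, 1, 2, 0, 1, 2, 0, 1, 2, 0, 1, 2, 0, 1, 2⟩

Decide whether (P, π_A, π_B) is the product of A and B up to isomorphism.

|A|·|B| = 6·3 = 18;  |P| = 18
Check the pairing map k ↦ (π_A(k), π_B(k)):
  0 ↦ (0,0)
  1 ↦ (0,1)
  2 ↦ (0,2)
  3 ↦ (1,0)
  4 ↦ (1,1)
  5 ↦ (1,2)
  6 ↦ (2,0)
  7 ↦ (2,1)
  8 ↦ (2,2)
  9 ↦ (3,0)
  10 ↦ (3,1)
  11 ↦ (3,2)
  12 ↦ (4,0)
  13 ↦ (4,1)
  14 ↦ (4,2)
  15 ↦ (5,0)
  16 ↦ (5,1)
  17 ↦ (5,2)
distinct pairs in image: 18 / 18 needed
  → bijection onto A×B; projections well-typed.

Answer: VALID PRODUCT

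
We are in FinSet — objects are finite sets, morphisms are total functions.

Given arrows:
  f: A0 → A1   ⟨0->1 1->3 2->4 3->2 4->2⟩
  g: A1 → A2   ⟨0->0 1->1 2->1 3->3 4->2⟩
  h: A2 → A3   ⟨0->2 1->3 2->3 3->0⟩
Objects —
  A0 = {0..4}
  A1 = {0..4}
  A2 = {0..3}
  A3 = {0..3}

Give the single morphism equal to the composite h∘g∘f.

  0 f→1 g→1 h→3
  1 f→3 g→3 h→0
  2 f→4 g→2 h→3
  3 f→2 g→1 h→3
  4 f→2 g→1 h→3
result: ⟨0->3 1->0 2->3 3->3 4->3⟩

Answer: ⟨0->3 1->0 2->3 3->3 4->3⟩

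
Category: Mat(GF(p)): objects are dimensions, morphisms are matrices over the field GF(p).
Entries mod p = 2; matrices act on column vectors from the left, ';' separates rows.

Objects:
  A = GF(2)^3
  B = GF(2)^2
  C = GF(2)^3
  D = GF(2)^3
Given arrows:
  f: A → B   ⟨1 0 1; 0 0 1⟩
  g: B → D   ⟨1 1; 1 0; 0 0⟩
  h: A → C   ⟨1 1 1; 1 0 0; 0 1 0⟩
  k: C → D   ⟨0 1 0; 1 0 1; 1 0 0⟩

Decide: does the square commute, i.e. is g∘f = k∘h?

Answer: DOES NOT COMMUTE

Derivation:
Path 1 = f;g:
  e0=⟨1,0,0⟩ f→⟨1,0⟩ g→⟨1,1,0⟩
  e1=⟨0,1,0⟩ f→⟨0,0⟩ g→⟨0,0,0⟩
  e2=⟨0,0,1⟩ f→⟨1,1⟩ g→⟨0,1,0⟩
  result₁ = ⟨1 0 0; 1 0 1; 0 0 0⟩
Path 2 = h;k:
  e0=⟨1,0,0⟩ h→⟨1,1,0⟩ k→⟨1,1,1⟩
  e1=⟨0,1,0⟩ h→⟨1,0,1⟩ k→⟨0,0,1⟩
  e2=⟨0,0,1⟩ h→⟨1,0,0⟩ k→⟨0,1,1⟩
  result₂ = ⟨1 0 0; 1 0 1; 1 1 1⟩
Equal? NO — does not commute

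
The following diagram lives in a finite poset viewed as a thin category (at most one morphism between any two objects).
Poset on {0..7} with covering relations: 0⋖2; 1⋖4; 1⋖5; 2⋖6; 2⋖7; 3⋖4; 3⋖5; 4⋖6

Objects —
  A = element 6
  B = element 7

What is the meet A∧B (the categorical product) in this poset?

Common predecessors of 6,7: {0,2}
  0 ≤ 2
  2 ≤ 2
glb = 2

Answer: A∧B = 2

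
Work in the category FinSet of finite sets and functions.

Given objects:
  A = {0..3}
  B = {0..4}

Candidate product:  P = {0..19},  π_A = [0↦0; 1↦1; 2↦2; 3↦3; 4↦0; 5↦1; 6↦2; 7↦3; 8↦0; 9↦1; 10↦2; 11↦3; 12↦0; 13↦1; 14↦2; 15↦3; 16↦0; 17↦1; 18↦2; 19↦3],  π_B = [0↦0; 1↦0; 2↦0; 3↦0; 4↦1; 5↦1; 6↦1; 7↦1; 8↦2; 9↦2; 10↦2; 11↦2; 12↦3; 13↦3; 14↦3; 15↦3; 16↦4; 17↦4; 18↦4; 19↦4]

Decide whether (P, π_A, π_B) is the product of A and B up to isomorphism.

|A|·|B| = 4·5 = 20;  |P| = 20
Check the pairing map k ↦ (π_A(k), π_B(k)):
  0 ↦ (0,0)
  1 ↦ (1,0)
  2 ↦ (2,0)
  3 ↦ (3,0)
  4 ↦ (0,1)
  5 ↦ (1,1)
  6 ↦ (2,1)
  7 ↦ (3,1)
  8 ↦ (0,2)
  9 ↦ (1,2)
  10 ↦ (2,2)
  11 ↦ (3,2)
  12 ↦ (0,3)
  13 ↦ (1,3)
  14 ↦ (2,3)
  15 ↦ (3,3)
  16 ↦ (0,4)
  17 ↦ (1,4)
  18 ↦ (2,4)
  19 ↦ (3,4)
distinct pairs in image: 20 / 20 needed
  → bijection onto A×B; projections well-typed.

Answer: VALID PRODUCT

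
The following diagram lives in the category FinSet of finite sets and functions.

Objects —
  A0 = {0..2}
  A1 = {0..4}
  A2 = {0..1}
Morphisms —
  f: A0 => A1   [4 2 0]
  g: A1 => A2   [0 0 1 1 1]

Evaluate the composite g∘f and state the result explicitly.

Answer: [1 1 0]

Trace:
  0 f=>4 g=>1
  1 f=>2 g=>1
  2 f=>0 g=>0
composite: [1 1 0]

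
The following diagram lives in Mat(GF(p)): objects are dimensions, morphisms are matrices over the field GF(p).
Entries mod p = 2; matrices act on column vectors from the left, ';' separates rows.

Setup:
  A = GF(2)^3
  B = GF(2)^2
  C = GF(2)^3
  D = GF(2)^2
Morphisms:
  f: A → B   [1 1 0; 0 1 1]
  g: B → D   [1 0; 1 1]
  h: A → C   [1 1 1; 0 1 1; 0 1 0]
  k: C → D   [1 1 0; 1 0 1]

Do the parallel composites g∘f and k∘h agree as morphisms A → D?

Answer: DOES NOT COMMUTE

Work:
Along f;g (path 1):
  e0=⟨1,0,0⟩ f→⟨1,0⟩ g→⟨1,1⟩
  e1=⟨0,1,0⟩ f→⟨1,1⟩ g→⟨1,0⟩
  e2=⟨0,0,1⟩ f→⟨0,1⟩ g→⟨0,1⟩
  ⟦path⟧₁ = [1 1 0; 1 0 1]
Along h;k (path 2):
  e0=⟨1,0,0⟩ h→⟨1,0,0⟩ k→⟨1,1⟩
  e1=⟨0,1,0⟩ h→⟨1,1,1⟩ k→⟨0,0⟩
  e2=⟨0,0,1⟩ h→⟨1,1,0⟩ k→⟨0,1⟩
  ⟦path⟧₂ = [1 0 0; 1 0 1]
Equal? NO — does not commute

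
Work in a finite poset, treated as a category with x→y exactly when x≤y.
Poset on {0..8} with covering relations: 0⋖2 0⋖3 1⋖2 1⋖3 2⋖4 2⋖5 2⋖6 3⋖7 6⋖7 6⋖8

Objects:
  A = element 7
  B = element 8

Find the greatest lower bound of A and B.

Lower bounds of A=7 and B=8: {0,1,2,6}
  0 ⊑ 6
  1 ⊑ 6
  2 ⊑ 6
  6 ⊑ 6
glb = 6

Answer: A∧B = 6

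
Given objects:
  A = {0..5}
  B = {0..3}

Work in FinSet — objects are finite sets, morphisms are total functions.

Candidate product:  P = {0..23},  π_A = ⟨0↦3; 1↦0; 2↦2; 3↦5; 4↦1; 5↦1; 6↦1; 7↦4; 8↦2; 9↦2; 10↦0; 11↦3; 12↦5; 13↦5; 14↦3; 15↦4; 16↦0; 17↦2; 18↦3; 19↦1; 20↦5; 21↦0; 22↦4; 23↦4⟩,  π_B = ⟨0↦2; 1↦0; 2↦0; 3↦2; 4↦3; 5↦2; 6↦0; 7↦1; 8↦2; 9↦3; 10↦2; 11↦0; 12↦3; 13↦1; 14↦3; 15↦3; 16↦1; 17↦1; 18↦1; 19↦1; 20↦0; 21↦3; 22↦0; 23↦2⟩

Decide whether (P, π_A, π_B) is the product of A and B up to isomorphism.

|A|·|B| = 6·4 = 24;  |P| = 24
Check the pairing map k ↦ (π_A(k), π_B(k)):
  0 ↦ (3,2)
  1 ↦ (0,0)
  2 ↦ (2,0)
  3 ↦ (5,2)
  4 ↦ (1,3)
  5 ↦ (1,2)
  6 ↦ (1,0)
  7 ↦ (4,1)
  8 ↦ (2,2)
  9 ↦ (2,3)
  10 ↦ (0,2)
  11 ↦ (3,0)
  12 ↦ (5,3)
  13 ↦ (5,1)
  14 ↦ (3,3)
  15 ↦ (4,3)
  16 ↦ (0,1)
  17 ↦ (2,1)
  18 ↦ (3,1)
  19 ↦ (1,1)
  20 ↦ (5,0)
  21 ↦ (0,3)
  22 ↦ (4,0)
  23 ↦ (4,2)
distinct pairs in image: 24 / 24 needed
  → bijection onto A×B; projections well-typed.

Answer: VALID PRODUCT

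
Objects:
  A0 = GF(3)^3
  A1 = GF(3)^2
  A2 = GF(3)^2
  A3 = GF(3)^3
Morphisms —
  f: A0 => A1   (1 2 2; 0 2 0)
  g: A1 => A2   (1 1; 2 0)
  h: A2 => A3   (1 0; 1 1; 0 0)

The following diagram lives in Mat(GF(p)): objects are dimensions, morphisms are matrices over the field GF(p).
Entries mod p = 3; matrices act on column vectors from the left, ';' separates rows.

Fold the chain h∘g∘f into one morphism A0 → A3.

  e0=⟨1,0,0⟩ f=>⟨1,0⟩ g=>⟨1,2⟩ h=>⟨1,0,0⟩
  e1=⟨0,1,0⟩ f=>⟨2,2⟩ g=>⟨1,1⟩ h=>⟨1,2,0⟩
  e2=⟨0,0,1⟩ f=>⟨2,0⟩ g=>⟨2,1⟩ h=>⟨2,0,0⟩
composite: (1 1 2; 0 2 0; 0 0 0)

Answer: (1 1 2; 0 2 0; 0 0 0)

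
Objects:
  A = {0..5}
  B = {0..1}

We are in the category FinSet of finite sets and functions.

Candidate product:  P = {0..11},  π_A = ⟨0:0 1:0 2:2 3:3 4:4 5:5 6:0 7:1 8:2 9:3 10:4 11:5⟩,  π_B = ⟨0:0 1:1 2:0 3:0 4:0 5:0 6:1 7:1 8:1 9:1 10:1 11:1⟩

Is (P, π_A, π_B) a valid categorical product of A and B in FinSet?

|A|·|B| = 6·2 = 12;  |P| = 12
Check the pairing map k ↦ (π_A(k), π_B(k)):
  0 : (0,0)
  1 : (0,1)
  2 : (2,0)
  3 : (3,0)
  4 : (4,0)
  5 : (5,0)
  6 : (0,1)  ✗ repeats pair of k=1
  7 : (1,1)
  8 : (2,1)
  9 : (3,1)
  10 : (4,1)
  11 : (5,1)
distinct pairs in image: 11 / 12 needed
  → (0,1) hit at k=1 and k=6

Answer: NOT A VALID PRODUCT — duplicate pair at indices 6,1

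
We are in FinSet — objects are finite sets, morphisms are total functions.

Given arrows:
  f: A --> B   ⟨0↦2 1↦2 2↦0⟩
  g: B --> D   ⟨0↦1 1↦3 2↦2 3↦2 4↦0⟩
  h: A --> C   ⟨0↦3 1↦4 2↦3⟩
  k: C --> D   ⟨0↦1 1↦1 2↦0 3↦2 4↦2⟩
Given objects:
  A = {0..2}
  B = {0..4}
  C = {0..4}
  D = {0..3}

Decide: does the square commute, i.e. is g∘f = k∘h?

Answer: DOES NOT COMMUTE

Work:
Path 1 = f;g:
  0 f-->2 g-->2
  1 f-->2 g-->2
  2 f-->0 g-->1
  composite₁ = ⟨0↦2 1↦2 2↦1⟩
Path 2 = h;k:
  0 h-->3 k-->2
  1 h-->4 k-->2
  2 h-->3 k-->2
  composite₂ = ⟨0↦2 1↦2 2↦2⟩
Equal? distinct morphisms ✗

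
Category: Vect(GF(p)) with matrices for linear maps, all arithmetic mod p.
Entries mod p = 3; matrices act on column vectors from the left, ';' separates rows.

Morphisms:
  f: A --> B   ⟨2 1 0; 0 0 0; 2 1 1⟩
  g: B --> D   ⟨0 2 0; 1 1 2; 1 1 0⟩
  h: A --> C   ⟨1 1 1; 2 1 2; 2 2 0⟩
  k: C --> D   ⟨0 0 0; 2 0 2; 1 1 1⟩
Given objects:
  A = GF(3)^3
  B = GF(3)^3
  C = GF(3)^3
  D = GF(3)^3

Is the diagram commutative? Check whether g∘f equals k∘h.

Answer: COMMUTES

Derivation:
Along f;g (path 1):
  e0=⟨1,0,0⟩ f-->⟨2,0,2⟩ g-->⟨0,0,2⟩
  e1=⟨0,1,0⟩ f-->⟨1,0,1⟩ g-->⟨0,0,1⟩
  e2=⟨0,0,1⟩ f-->⟨0,0,1⟩ g-->⟨0,2,0⟩
  result₁ = ⟨0 0 0; 0 0 2; 2 1 0⟩
Along h;k (path 2):
  e0=⟨1,0,0⟩ h-->⟨1,2,2⟩ k-->⟨0,0,2⟩
  e1=⟨0,1,0⟩ h-->⟨1,1,2⟩ k-->⟨0,0,1⟩
  e2=⟨0,0,1⟩ h-->⟨1,2,0⟩ k-->⟨0,2,0⟩
  result₂ = ⟨0 0 0; 0 0 2; 2 1 0⟩
Equal? same morphism ✓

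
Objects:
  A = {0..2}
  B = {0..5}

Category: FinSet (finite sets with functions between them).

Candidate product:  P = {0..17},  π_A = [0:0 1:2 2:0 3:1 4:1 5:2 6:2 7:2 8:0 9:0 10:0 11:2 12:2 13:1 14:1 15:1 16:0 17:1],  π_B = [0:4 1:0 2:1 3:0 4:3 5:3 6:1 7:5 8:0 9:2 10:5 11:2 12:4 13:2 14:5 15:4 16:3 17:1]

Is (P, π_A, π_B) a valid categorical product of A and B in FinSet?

|A|·|B| = 3·6 = 18;  |P| = 18
Check the pairing map k ↦ (π_A(k), π_B(k)):
  0 : (0,4)
  1 : (2,0)
  2 : (0,1)
  3 : (1,0)
  4 : (1,3)
  5 : (2,3)
  6 : (2,1)
  7 : (2,5)
  8 : (0,0)
  9 : (0,2)
  10 : (0,5)
  11 : (2,2)
  12 : (2,4)
  13 : (1,2)
  14 : (1,5)
  15 : (1,4)
  16 : (0,3)
  17 : (1,1)
distinct pairs in image: 18 / 18 needed
  → bijection onto A×B; projections well-typed.

Answer: VALID PRODUCT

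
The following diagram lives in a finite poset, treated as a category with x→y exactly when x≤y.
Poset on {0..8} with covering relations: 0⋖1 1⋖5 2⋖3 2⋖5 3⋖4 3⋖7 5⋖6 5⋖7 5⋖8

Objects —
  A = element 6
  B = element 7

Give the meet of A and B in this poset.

Common predecessors of 6,7: {0,1,2,5}
  0 ≤ 5
  1 ≤ 5
  2 ≤ 5
  5 ≤ 5
glb = 5

Answer: A∧B = 5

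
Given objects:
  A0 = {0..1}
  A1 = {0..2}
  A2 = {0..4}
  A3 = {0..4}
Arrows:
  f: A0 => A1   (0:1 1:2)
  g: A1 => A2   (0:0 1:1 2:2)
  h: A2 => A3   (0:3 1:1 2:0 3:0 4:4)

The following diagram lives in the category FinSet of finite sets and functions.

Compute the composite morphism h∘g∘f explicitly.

  0 f=>1 g=>1 h=>1
  1 f=>2 g=>2 h=>0
⟦path⟧: (0:1 1:0)

Answer: (0:1 1:0)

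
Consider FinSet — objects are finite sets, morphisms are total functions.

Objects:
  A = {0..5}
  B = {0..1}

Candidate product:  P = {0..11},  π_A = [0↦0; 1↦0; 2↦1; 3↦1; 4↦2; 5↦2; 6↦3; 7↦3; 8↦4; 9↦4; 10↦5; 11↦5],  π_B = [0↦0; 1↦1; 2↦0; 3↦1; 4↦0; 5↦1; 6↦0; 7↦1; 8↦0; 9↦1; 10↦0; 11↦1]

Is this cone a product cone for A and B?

Answer: VALID PRODUCT

Derivation:
|A|·|B| = 6·2 = 12;  |P| = 12
Check the pairing map k ↦ (π_A(k), π_B(k)):
  0 ↦ (0,0)
  1 ↦ (0,1)
  2 ↦ (1,0)
  3 ↦ (1,1)
  4 ↦ (2,0)
  5 ↦ (2,1)
  6 ↦ (3,0)
  7 ↦ (3,1)
  8 ↦ (4,0)
  9 ↦ (4,1)
  10 ↦ (5,0)
  11 ↦ (5,1)
distinct pairs in image: 12 / 12 needed
  → bijection onto A×B; projections well-typed.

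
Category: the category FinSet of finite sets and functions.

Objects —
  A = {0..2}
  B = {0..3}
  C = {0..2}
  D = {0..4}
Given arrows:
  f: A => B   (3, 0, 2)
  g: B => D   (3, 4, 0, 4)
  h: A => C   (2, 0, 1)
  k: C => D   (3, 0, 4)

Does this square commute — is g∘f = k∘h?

Answer: COMMUTES

Trace:
1) trace f;g:
  0 f=>3 g=>4
  1 f=>0 g=>3
  2 f=>2 g=>0
  result₁ = (4, 3, 0)
2) trace h;k:
  0 h=>2 k=>4
  1 h=>0 k=>3
  2 h=>1 k=>0
  result₂ = (4, 3, 0)
Equal? YES — commutes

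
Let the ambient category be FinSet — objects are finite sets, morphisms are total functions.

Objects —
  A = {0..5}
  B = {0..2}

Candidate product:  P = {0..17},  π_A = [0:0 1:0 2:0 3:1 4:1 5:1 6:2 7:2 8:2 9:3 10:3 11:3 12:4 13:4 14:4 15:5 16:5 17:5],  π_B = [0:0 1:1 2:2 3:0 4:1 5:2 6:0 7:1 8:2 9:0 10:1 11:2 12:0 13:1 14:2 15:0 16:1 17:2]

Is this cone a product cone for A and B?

Answer: VALID PRODUCT

Trace:
|A|·|B| = 6·3 = 18;  |P| = 18
Check the pairing map k ↦ (π_A(k), π_B(k)):
  0 : (0,0)
  1 : (0,1)
  2 : (0,2)
  3 : (1,0)
  4 : (1,1)
  5 : (1,2)
  6 : (2,0)
  7 : (2,1)
  8 : (2,2)
  9 : (3,0)
  10 : (3,1)
  11 : (3,2)
  12 : (4,0)
  13 : (4,1)
  14 : (4,2)
  15 : (5,0)
  16 : (5,1)
  17 : (5,2)
distinct pairs in image: 18 / 18 needed
  → bijection onto A×B; projections well-typed.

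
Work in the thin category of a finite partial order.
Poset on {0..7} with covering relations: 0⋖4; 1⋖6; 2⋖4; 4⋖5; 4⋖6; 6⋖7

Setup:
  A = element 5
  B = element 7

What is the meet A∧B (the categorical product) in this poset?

Common predecessors of 5,7: {0,2,4}
  0 ≤ 4
  2 ≤ 4
  4 ≤ 4
glb = 4

Answer: A∧B = 4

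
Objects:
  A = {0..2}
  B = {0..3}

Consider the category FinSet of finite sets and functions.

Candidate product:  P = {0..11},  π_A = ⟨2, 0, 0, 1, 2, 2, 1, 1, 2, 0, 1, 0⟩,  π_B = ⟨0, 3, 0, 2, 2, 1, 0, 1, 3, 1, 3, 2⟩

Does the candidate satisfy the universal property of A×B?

|A|·|B| = 3·4 = 12;  |P| = 12
Check the pairing map k ↦ (π_A(k), π_B(k)):
  0 ↦ (2,0)
  1 ↦ (0,3)
  2 ↦ (0,0)
  3 ↦ (1,2)
  4 ↦ (2,2)
  5 ↦ (2,1)
  6 ↦ (1,0)
  7 ↦ (1,1)
  8 ↦ (2,3)
  9 ↦ (0,1)
  10 ↦ (1,3)
  11 ↦ (0,2)
distinct pairs in image: 12 / 12 needed
  → bijection onto A×B; projections well-typed.

Answer: VALID PRODUCT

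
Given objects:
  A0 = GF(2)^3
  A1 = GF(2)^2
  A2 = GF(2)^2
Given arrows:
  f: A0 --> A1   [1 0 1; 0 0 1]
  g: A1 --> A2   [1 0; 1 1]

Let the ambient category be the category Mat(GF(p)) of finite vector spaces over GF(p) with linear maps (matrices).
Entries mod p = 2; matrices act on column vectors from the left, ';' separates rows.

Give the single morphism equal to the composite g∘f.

  e0=[1,0,0] f-->[1,0] g-->[1,1]
  e1=[0,1,0] f-->[0,0] g-->[0,0]
  e2=[0,0,1] f-->[1,1] g-->[1,0]
⟦path⟧: [1 0 1; 1 0 0]

Answer: [1 0 1; 1 0 0]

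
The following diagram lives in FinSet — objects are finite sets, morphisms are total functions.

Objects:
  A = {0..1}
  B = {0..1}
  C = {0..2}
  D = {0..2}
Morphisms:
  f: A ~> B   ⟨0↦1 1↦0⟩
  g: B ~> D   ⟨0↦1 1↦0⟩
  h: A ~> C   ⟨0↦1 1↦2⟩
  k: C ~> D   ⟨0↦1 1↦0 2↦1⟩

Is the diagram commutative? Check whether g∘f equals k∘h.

Path 1 = f;g:
  0 f~>1 g~>0
  1 f~>0 g~>1
  ⟦path⟧₁ = ⟨0↦0 1↦1⟩
Path 2 = h;k:
  0 h~>1 k~>0
  1 h~>2 k~>1
  ⟦path⟧₂ = ⟨0↦0 1↦1⟩
Equal? YES — commutes

Answer: COMMUTES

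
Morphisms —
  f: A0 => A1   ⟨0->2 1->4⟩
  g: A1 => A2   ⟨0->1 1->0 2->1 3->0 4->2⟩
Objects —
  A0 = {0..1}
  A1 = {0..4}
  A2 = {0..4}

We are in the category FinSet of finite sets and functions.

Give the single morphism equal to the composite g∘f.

  0 f=>2 g=>1
  1 f=>4 g=>2
composite: ⟨0->1 1->2⟩

Answer: ⟨0->1 1->2⟩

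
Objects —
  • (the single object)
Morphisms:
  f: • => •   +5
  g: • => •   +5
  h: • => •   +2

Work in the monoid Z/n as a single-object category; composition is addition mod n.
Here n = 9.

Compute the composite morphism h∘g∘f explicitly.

  0 +5≡5 +5≡1 +2≡3  (mod 9)
composite: +3

Answer: +3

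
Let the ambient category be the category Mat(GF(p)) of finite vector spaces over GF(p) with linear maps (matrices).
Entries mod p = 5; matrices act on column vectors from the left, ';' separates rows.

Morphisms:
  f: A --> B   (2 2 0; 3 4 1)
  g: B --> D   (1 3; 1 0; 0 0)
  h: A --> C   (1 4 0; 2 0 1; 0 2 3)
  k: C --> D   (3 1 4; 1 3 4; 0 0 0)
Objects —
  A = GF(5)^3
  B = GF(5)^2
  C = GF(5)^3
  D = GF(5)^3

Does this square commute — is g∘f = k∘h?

Answer: DOES NOT COMMUTE

Work:
1) trace f;g:
  e0=⟨1,0,0⟩ f-->⟨2,3⟩ g-->⟨1,2,0⟩
  e1=⟨0,1,0⟩ f-->⟨2,4⟩ g-->⟨4,2,0⟩
  e2=⟨0,0,1⟩ f-->⟨0,1⟩ g-->⟨3,0,0⟩
  composite₁ = (1 4 3; 2 2 0; 0 0 0)
2) trace h;k:
  e0=⟨1,0,0⟩ h-->⟨1,2,0⟩ k-->⟨0,2,0⟩
  e1=⟨0,1,0⟩ h-->⟨4,0,2⟩ k-->⟨0,2,0⟩
  e2=⟨0,0,1⟩ h-->⟨0,1,3⟩ k-->⟨3,0,0⟩
  composite₂ = (0 0 3; 2 2 0; 0 0 0)
Equal? differ; not commutative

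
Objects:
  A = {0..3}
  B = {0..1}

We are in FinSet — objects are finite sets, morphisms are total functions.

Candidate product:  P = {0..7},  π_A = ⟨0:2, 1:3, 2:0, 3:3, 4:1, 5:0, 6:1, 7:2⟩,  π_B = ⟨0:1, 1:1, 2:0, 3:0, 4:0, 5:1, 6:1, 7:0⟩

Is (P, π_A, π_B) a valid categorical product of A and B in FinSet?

|A|·|B| = 4·2 = 8;  |P| = 8
Check the pairing map k ↦ (π_A(k), π_B(k)):
  0 : (2,1)
  1 : (3,1)
  2 : (0,0)
  3 : (3,0)
  4 : (1,0)
  5 : (0,1)
  6 : (1,1)
  7 : (2,0)
distinct pairs in image: 8 / 8 needed
  → bijection onto A×B; projections well-typed.

Answer: VALID PRODUCT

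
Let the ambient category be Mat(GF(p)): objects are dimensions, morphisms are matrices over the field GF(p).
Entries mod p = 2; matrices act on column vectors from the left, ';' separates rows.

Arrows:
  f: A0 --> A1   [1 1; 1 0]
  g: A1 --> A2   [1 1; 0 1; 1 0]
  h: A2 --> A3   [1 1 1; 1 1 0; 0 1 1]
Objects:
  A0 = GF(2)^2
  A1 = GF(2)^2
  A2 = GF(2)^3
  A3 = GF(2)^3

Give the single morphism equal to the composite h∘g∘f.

  e0=⟨1,0⟩ f-->⟨1,1⟩ g-->⟨0,1,1⟩ h-->⟨0,1,0⟩
  e1=⟨0,1⟩ f-->⟨1,0⟩ g-->⟨1,0,1⟩ h-->⟨0,1,1⟩
composite: [0 0; 1 1; 0 1]

Answer: [0 0; 1 1; 0 1]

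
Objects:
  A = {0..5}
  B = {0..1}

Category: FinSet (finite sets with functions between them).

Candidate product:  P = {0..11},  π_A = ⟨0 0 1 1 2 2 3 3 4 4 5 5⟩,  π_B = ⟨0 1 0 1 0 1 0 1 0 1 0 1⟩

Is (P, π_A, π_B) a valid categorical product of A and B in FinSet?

Answer: VALID PRODUCT

Derivation:
|A|·|B| = 6·2 = 12;  |P| = 12
Check the pairing map k ↦ (π_A(k), π_B(k)):
  0 ↦ (0,0)
  1 ↦ (0,1)
  2 ↦ (1,0)
  3 ↦ (1,1)
  4 ↦ (2,0)
  5 ↦ (2,1)
  6 ↦ (3,0)
  7 ↦ (3,1)
  8 ↦ (4,0)
  9 ↦ (4,1)
  10 ↦ (5,0)
  11 ↦ (5,1)
distinct pairs in image: 12 / 12 needed
  → bijection onto A×B; projections well-typed.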